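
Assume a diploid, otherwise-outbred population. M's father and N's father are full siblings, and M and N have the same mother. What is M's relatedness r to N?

0.375

Relatedness sums over independent paths through distinct common ancestors.
M and N are related in two ways: first cousins through their fathers (r = 1/8) and half-sibs through their shared mother (r = 1/4).
r = 1/8 + 1/4 = 0.375.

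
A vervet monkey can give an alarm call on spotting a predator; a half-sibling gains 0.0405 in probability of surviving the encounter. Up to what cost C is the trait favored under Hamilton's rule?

0.010125

r to a half-sibling = 1/4 (half-sibs share one parent — one path of length 2: r = (1/2)^2 = 1/4).
Hamilton's rule: n·r·B > C, so the trait is favored while C < n·r·B = 1·0.25·0.0405 = 0.010125.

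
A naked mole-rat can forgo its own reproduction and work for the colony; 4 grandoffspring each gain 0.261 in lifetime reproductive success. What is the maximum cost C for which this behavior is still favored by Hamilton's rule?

0.261

r to a grandoffspring = 0.25 (two parent–offspring links: r = (1/2)^2 = 1/4).
Hamilton's rule: n·r·B > C, so the trait is favored while C < n·r·B = 4·0.25·0.261 = 0.261.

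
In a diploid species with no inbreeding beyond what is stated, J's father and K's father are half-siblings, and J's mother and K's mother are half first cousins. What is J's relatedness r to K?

Wright's path rule: contributions from independent ancestry routes add.
J and K are related in two ways: half first cousins through their fathers (r = 1/16) and half second cousins through their mothers (r = 1/64).
r = 1/16 + 1/64 = 5/64 = 0.078125.

0.078125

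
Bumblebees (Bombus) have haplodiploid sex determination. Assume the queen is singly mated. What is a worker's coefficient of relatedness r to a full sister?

0.75

Haplodiploid full sisters inherit their father's entire haploid genome identically (contributing 1/2) and on average half of their mother's contribution (1/2 · 1/2 = 1/4); r = 1/2 + 1/4 = 3/4.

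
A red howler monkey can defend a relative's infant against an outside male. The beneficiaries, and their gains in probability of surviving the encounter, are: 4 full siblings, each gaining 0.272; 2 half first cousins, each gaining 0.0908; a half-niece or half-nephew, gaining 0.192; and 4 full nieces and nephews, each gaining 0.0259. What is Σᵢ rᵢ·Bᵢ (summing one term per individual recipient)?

r to a full sibling = 1/2 (full sibs share both parents — two paths of length 2: r = 2·(1/2)^2 = 1/2).
r to a half first cousin = 1/16 (half first cousins share one grandparent — one path of length 4: r = (1/2)^4 = 1/16).
r to a half-niece or half-nephew = 1/8 (half-aunt/uncle↔niece/nephew: one path of length 3: r = (1/2)^3 = 1/8).
r to a full niece or nephew = 1/4 (full aunt/uncle↔niece/nephew: two paths of length 3 through the shared grandparent pair: r = 2·(1/2)^3 = 1/4).
Summing one r·B term per recipient: 4·0.5·0.272 + 2·0.0625·0.0908 + 1·0.125·0.192 + 4·0.25·0.0259 = 0.60525.

0.60525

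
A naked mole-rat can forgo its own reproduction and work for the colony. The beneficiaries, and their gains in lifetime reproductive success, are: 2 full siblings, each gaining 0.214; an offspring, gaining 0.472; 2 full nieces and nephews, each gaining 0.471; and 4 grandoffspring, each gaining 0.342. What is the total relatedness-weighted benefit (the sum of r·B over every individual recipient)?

1.0275

r to a full sibling = 1/2 (full sibs share both parents — two paths of length 2: r = 2·(1/2)^2 = 1/2).
r to an offspring = 0.5 (one parent–offspring link: r = (1/2)^1 = 1/2).
r to a full niece or nephew = 0.25 (full aunt/uncle↔niece/nephew: two paths of length 3 through the shared grandparent pair: r = 2·(1/2)^3 = 1/4).
r to a grandoffspring = 1/4 (two parent–offspring links: r = (1/2)^2 = 1/4).
Summing one r·B term per recipient: 2·0.5·0.214 + 1·0.5·0.472 + 2·0.25·0.471 + 4·0.25·0.342 = 1.0275.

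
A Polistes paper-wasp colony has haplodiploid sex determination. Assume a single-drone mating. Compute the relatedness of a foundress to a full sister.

0.75

Haplodiploid full sisters inherit their father's entire haploid genome identically (contributing 1/2) and on average half of their mother's contribution (1/2 · 1/2 = 1/4); r = 1/2 + 1/4 = 3/4.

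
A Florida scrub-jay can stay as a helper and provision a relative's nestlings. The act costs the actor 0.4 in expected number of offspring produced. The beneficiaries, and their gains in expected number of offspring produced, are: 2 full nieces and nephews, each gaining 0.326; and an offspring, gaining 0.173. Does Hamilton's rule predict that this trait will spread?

Hamilton's rule: the trait is favored when the sum of r·B over every recipient exceeds the actor's cost C.
r to a full niece or nephew = 0.25 (full aunt/uncle↔niece/nephew: two paths of length 3 through the shared grandparent pair: r = 2·(1/2)^3 = 1/4).
r to an offspring = 1/2 (one parent–offspring link: r = (1/2)^1 = 1/2).
Summing one r·B term per recipient: 2·0.25·0.326 + 1·0.5·0.173 = 0.2495.
0.2495 < 0.4: the indirect benefit is less than the cost.

No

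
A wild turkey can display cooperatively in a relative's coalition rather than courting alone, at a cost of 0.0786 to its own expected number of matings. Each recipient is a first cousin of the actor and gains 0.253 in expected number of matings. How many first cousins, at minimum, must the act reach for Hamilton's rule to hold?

3

r to a first cousin = 1/8 (first cousins share one grandparent pair — two paths of length 4: r = 2·(1/2)^4 = 1/8).
Hamilton's rule: n·r·B > C  ⇒  n > C/(r·B) = 0.0786/(0.125·0.253) = 2.485.
The smallest integer exceeding 2.485 is 3.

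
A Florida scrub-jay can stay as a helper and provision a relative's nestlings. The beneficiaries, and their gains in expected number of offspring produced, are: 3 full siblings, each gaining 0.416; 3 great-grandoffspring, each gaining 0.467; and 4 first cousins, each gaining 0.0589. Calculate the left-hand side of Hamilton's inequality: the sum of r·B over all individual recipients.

r to a full sibling = 0.5 (full sibs share both parents — two paths of length 2: r = 2·(1/2)^2 = 1/2).
r to a great-grandoffspring = 1/8 (three parent–offspring links: r = (1/2)^3 = 1/8).
r to a first cousin = 1/8 (first cousins share one grandparent pair — two paths of length 4: r = 2·(1/2)^4 = 1/8).
Summing one r·B term per recipient: 3·0.5·0.416 + 3·0.125·0.467 + 4·0.125·0.0589 = 0.828575.

0.828575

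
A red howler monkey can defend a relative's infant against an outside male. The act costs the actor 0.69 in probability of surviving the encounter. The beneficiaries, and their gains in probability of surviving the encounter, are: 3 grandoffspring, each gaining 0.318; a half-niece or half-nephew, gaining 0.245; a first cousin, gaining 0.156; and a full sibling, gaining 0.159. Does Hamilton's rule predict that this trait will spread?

No

Hamilton's rule: the trait is favored when the sum of r·B over every recipient exceeds the actor's cost C.
r to a grandoffspring = 1/4 (two parent–offspring links: r = (1/2)^2 = 1/4).
r to a half-niece or half-nephew = 1/8 (half-aunt/uncle↔niece/nephew: one path of length 3: r = (1/2)^3 = 1/8).
r to a first cousin = 0.125 (first cousins share one grandparent pair — two paths of length 4: r = 2·(1/2)^4 = 1/8).
r to a full sibling = 1/2 (full sibs share both parents — two paths of length 2: r = 2·(1/2)^2 = 1/2).
Summing one r·B term per recipient: 3·0.25·0.318 + 1·0.125·0.245 + 1·0.125·0.156 + 1·0.5·0.159 = 0.368125.
0.368125 < 0.69: the indirect benefit is less than the cost.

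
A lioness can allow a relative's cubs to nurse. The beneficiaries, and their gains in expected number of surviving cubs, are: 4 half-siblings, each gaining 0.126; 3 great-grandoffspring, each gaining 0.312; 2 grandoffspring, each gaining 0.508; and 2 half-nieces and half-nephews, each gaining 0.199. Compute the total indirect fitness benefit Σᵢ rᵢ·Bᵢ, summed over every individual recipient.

r to a half-sibling = 1/4 (half-sibs share one parent — one path of length 2: r = (1/2)^2 = 1/4).
r to a great-grandoffspring = 1/8 (three parent–offspring links: r = (1/2)^3 = 1/8).
r to a grandoffspring = 1/4 (two parent–offspring links: r = (1/2)^2 = 1/4).
r to a half-niece or half-nephew = 1/8 (half-aunt/uncle↔niece/nephew: one path of length 3: r = (1/2)^3 = 1/8).
Summing one r·B term per recipient: 4·0.25·0.126 + 3·0.125·0.312 + 2·0.25·0.508 + 2·0.125·0.199 = 0.54675.

0.54675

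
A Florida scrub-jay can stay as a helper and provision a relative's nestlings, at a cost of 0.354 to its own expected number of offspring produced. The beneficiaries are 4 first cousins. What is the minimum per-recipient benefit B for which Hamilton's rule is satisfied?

0.708

r to a first cousin = 1/8 (first cousins share one grandparent pair — two paths of length 4: r = 2·(1/2)^4 = 1/8).
Hamilton's rule with n recipients of equal r: n·r·B > C, so B > C/(n·r) = 0.354/(4·0.125) = 0.708.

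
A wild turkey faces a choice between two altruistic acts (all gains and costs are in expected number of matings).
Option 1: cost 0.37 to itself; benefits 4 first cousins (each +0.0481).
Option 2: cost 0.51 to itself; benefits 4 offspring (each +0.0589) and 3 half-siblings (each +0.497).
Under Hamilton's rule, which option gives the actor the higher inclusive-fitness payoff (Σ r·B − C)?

Option 1: r to a first cousin = 0.125.
Option 1: Σ r·B − C = (4·0.125·0.0481) − 0.37 = -0.34595.
Option 2: r to an offspring = 0.5.
Option 2: r to a half-sibling = 0.25.
Option 2: Σ r·B − C = (4·0.5·0.0589 + 3·0.25·0.497) − 0.51 = -0.01945.
Option 2 has the higher net inclusive-fitness payoff.

Option 2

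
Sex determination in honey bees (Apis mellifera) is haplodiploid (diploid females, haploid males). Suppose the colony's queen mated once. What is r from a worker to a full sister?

0.75

Haplodiploid full sisters inherit their father's entire haploid genome identically (contributing 1/2) and on average half of their mother's contribution (1/2 · 1/2 = 1/4); r = 1/2 + 1/4 = 3/4.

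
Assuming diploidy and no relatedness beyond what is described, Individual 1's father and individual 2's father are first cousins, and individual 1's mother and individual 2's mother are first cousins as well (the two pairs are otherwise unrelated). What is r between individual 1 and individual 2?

With two independent routes of shared ancestry, r is the sum of the two contributions.
Individual 1 and individual 2 are related in two ways: second cousins through their fathers (r = 1/32) and second cousins through their mothers (r = 1/32).
r = 1/32 + 1/32 = 1/16 = 0.0625.

0.0625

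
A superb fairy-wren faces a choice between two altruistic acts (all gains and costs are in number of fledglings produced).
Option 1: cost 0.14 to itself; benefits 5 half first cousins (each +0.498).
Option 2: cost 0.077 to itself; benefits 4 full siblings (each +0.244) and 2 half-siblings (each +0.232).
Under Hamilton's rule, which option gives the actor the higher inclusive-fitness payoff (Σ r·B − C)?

Option 1: r to a half first cousin = 0.0625.
Option 1: Σ r·B − C = (5·0.0625·0.498) − 0.14 = 0.015625.
Option 2: r to a full sibling = 0.5.
Option 2: r to a half-sibling = 0.25.
Option 2: Σ r·B − C = (4·0.5·0.244 + 2·0.25·0.232) − 0.077 = 0.527.
Option 2 has the higher net inclusive-fitness payoff.

Option 2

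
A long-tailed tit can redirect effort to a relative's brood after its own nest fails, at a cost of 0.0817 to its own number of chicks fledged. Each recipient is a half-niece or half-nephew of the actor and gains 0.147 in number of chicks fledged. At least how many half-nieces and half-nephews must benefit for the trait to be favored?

r to a half-niece or half-nephew = 0.125 (half-aunt/uncle↔niece/nephew: one path of length 3: r = (1/2)^3 = 1/8).
Hamilton's rule: n·r·B > C  ⇒  n > C/(r·B) = 0.0817/(0.125·0.147) = 4.446.
The smallest integer exceeding 4.446 is 5.

5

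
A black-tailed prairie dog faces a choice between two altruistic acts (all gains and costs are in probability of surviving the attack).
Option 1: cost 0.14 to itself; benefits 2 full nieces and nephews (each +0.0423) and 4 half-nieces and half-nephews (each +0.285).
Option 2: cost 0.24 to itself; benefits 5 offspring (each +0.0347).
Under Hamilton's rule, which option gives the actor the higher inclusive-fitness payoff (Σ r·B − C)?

Option 1: r to a full niece or nephew = 0.25.
Option 1: r to a half-niece or half-nephew = 0.125.
Option 1: Σ r·B − C = (2·0.25·0.0423 + 4·0.125·0.285) − 0.14 = 0.02365.
Option 2: r to an offspring = 0.5.
Option 2: Σ r·B − C = (5·0.5·0.0347) − 0.24 = -0.15325.
Option 1 has the higher net inclusive-fitness payoff.

Option 1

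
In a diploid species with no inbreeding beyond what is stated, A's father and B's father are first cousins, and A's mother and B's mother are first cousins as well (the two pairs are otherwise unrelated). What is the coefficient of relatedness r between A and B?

0.0625

Independent pedigree routes through distinct common ancestors add.
A and B are related in two ways: second cousins through their fathers (r = 1/32) and second cousins through their mothers (r = 1/32).
r = 1/32 + 1/32 = 0.0625.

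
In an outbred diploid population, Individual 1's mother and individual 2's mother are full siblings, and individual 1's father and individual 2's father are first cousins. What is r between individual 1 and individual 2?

0.15625

With two independent routes of shared ancestry, r is the sum of the two contributions.
Individual 1 and individual 2 are related in two ways: first cousins through their mothers (r = 1/8) and second cousins through their fathers (r = 1/32).
r = 1/8 + 1/32 = 5/32 = 0.15625.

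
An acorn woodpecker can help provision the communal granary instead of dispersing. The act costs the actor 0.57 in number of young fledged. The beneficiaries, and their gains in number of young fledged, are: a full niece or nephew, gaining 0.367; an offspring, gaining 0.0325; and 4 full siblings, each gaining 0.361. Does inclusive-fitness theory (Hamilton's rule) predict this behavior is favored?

Hamilton's rule: the trait is favored when the sum of r·B over every recipient exceeds the actor's cost C.
r to a full niece or nephew = 0.25 (full aunt/uncle↔niece/nephew: two paths of length 3 through the shared grandparent pair: r = 2·(1/2)^3 = 1/4).
r to an offspring = 0.5 (one parent–offspring link: r = (1/2)^1 = 1/2).
r to a full sibling = 1/2 (full sibs share both parents — two paths of length 2: r = 2·(1/2)^2 = 1/2).
Summing one r·B term per recipient: 1·0.25·0.367 + 1·0.5·0.0325 + 4·0.5·0.361 = 0.83.
0.83 > 0.57: the indirect benefit exceeds the cost.

Yes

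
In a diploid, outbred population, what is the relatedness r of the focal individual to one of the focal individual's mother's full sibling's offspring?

0.125

Each parent–offspring link contributes a factor of 1/2, and independent paths through distinct common ancestors add.
First cousins share one grandparent pair — two paths of length 4: r = 2·(1/2)^4 = 1/8.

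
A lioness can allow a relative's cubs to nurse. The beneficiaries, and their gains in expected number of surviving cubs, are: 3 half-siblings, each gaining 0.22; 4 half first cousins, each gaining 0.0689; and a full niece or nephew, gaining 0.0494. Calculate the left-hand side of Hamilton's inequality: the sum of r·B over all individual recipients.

0.194575

r to a half-sibling = 1/4 (half-sibs share one parent — one path of length 2: r = (1/2)^2 = 1/4).
r to a half first cousin = 0.0625 (half first cousins share one grandparent — one path of length 4: r = (1/2)^4 = 1/16).
r to a full niece or nephew = 0.25 (full aunt/uncle↔niece/nephew: two paths of length 3 through the shared grandparent pair: r = 2·(1/2)^3 = 1/4).
Summing one r·B term per recipient: 3·0.25·0.22 + 4·0.0625·0.0689 + 1·0.25·0.0494 = 0.194575.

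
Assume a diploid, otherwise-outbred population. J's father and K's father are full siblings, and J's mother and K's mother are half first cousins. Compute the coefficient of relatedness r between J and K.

Wright's path rule: contributions from independent ancestry routes add.
J and K are related in two ways: first cousins through their fathers (r = 1/8) and half second cousins through their mothers (r = 1/64).
r = 1/8 + 1/64 = 0.140625.

0.140625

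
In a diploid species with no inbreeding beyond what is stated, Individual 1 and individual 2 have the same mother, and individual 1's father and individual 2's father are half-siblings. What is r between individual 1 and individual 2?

Wright's path rule: contributions from independent ancestry routes add.
Individual 1 and individual 2 are related in two ways: half-sibs through their shared mother (r = 1/4) and half first cousins through their fathers (r = 1/16).
r = 1/4 + 1/16 = 0.3125.

0.3125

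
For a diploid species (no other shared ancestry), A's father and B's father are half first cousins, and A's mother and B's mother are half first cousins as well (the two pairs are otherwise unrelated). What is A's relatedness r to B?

0.03125

Independent pedigree routes through distinct common ancestors add.
A and B are related in two ways: half second cousins through their fathers (r = 1/64) and half second cousins through their mothers (r = 1/64).
r = 1/64 + 1/64 = 0.03125.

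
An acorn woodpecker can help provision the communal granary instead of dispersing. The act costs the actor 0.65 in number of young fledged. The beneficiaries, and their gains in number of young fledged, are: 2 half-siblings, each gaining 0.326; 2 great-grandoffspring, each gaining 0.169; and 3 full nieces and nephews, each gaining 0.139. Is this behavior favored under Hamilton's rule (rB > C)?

Hamilton's rule: the trait is favored when the sum of r·B over every recipient exceeds the actor's cost C.
r to a half-sibling = 1/4 (half-sibs share one parent — one path of length 2: r = (1/2)^2 = 1/4).
r to a great-grandoffspring = 1/8 (three parent–offspring links: r = (1/2)^3 = 1/8).
r to a full niece or nephew = 0.25 (full aunt/uncle↔niece/nephew: two paths of length 3 through the shared grandparent pair: r = 2·(1/2)^3 = 1/4).
Summing one r·B term per recipient: 2·0.25·0.326 + 2·0.125·0.169 + 3·0.25·0.139 = 0.3095.
0.3095 < 0.65: the indirect benefit is less than the cost.

No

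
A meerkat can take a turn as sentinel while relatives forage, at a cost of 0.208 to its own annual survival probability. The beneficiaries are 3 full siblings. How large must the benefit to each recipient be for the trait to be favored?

r to a full sibling = 1/2 (full sibs share both parents — two paths of length 2: r = 2·(1/2)^2 = 1/2).
Hamilton's rule with n recipients of equal r: n·r·B > C, so B > C/(n·r) = 0.208/(3·0.5) = 0.1387.

0.1387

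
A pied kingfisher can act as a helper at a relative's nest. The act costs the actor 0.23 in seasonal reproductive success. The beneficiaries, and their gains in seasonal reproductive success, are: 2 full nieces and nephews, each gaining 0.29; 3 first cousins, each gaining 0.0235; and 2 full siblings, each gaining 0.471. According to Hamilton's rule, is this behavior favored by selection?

Hamilton's rule: the trait is favored when the sum of r·B over every recipient exceeds the actor's cost C.
r to a full niece or nephew = 0.25 (full aunt/uncle↔niece/nephew: two paths of length 3 through the shared grandparent pair: r = 2·(1/2)^3 = 1/4).
r to a first cousin = 1/8 (first cousins share one grandparent pair — two paths of length 4: r = 2·(1/2)^4 = 1/8).
r to a full sibling = 1/2 (full sibs share both parents — two paths of length 2: r = 2·(1/2)^2 = 1/2).
Summing one r·B term per recipient: 2·0.25·0.29 + 3·0.125·0.0235 + 2·0.5·0.471 = 0.6248125.
0.6248125 > 0.23: the indirect benefit exceeds the cost.

Yes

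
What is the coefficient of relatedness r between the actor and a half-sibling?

0.25

Each parent–offspring link contributes a factor of 1/2, and independent paths through distinct common ancestors add.
Half-sibs share one parent — one path of length 2: r = (1/2)^2 = 1/4.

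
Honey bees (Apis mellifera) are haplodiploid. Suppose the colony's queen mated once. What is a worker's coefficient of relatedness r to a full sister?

Haplodiploid full sisters inherit their father's entire haploid genome identically (contributing 1/2) and on average half of their mother's contribution (1/2 · 1/2 = 1/4); r = 1/2 + 1/4 = 3/4.

0.75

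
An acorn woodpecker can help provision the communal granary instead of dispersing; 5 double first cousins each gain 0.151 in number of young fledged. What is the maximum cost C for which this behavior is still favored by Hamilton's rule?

r to a double first cousin = 1/4 (double first cousins share both grandparent pairs — four paths of length 4: r = 4·(1/2)^4 = 1/4).
Hamilton's rule: n·r·B > C, so the trait is favored while C < n·r·B = 5·0.25·0.151 = 0.18875.

0.18875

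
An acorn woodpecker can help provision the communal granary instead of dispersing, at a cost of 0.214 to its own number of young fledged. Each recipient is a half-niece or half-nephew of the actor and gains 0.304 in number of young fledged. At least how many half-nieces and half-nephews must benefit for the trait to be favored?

r to a half-niece or half-nephew = 0.125 (half-aunt/uncle↔niece/nephew: one path of length 3: r = (1/2)^3 = 1/8).
Hamilton's rule: n·r·B > C  ⇒  n > C/(r·B) = 0.214/(0.125·0.304) = 5.632.
The smallest integer exceeding 5.632 is 6.

6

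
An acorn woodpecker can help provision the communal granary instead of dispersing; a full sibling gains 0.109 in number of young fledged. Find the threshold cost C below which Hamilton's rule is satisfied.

r to a full sibling = 0.5 (full sibs share both parents — two paths of length 2: r = 2·(1/2)^2 = 1/2).
Hamilton's rule: n·r·B > C, so the trait is favored while C < n·r·B = 1·0.5·0.109 = 0.0545.

0.0545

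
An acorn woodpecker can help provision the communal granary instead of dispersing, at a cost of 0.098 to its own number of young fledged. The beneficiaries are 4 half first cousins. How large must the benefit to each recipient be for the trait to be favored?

0.392

r to a half first cousin = 0.0625 (half first cousins share one grandparent — one path of length 4: r = (1/2)^4 = 1/16).
Hamilton's rule with n recipients of equal r: n·r·B > C, so B > C/(n·r) = 0.098/(4·0.0625) = 0.392.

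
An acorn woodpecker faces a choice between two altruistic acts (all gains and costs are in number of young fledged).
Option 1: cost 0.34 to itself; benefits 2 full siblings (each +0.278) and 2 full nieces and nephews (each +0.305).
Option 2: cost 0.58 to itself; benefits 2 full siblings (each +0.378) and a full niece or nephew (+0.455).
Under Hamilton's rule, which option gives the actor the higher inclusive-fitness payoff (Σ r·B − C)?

Option 1

Option 1: r to a full sibling = 0.5.
Option 1: r to a full niece or nephew = 0.25.
Option 1: Σ r·B − C = (2·0.5·0.278 + 2·0.25·0.305) − 0.34 = 0.0905.
Option 2: r to a full sibling = 0.5.
Option 2: r to a full niece or nephew = 0.25.
Option 2: Σ r·B − C = (2·0.5·0.378 + 1·0.25·0.455) − 0.58 = -0.08825.
Option 1 has the higher net inclusive-fitness payoff.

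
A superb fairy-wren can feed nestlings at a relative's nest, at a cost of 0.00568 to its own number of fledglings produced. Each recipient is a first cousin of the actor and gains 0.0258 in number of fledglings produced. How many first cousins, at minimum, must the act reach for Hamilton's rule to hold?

r to a first cousin = 1/8 (first cousins share one grandparent pair — two paths of length 4: r = 2·(1/2)^4 = 1/8).
Hamilton's rule: n·r·B > C  ⇒  n > C/(r·B) = 0.00568/(0.125·0.0258) = 1.761.
The smallest integer exceeding 1.761 is 2.

2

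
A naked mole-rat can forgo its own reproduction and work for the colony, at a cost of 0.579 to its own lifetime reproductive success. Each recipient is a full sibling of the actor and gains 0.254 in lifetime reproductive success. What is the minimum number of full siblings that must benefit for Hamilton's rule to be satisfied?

r to a full sibling = 0.5 (full sibs share both parents — two paths of length 2: r = 2·(1/2)^2 = 1/2).
Hamilton's rule: n·r·B > C  ⇒  n > C/(r·B) = 0.579/(0.5·0.254) = 4.559.
The smallest integer exceeding 4.559 is 5.

5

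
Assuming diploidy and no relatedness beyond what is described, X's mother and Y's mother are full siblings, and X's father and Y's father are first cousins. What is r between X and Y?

Independent pedigree routes through distinct common ancestors add.
X and Y are related in two ways: first cousins through their mothers (r = 1/8) and second cousins through their fathers (r = 1/32).
r = 1/8 + 1/32 = 0.15625.

0.15625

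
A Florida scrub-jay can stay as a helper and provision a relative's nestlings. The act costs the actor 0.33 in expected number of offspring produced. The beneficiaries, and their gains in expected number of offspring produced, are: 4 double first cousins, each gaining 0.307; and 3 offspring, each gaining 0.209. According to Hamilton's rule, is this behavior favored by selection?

Hamilton's rule: the trait is favored when the sum of r·B over every recipient exceeds the actor's cost C.
r to a double first cousin = 1/4 (double first cousins share both grandparent pairs — four paths of length 4: r = 4·(1/2)^4 = 1/4).
r to an offspring = 1/2 (one parent–offspring link: r = (1/2)^1 = 1/2).
Summing one r·B term per recipient: 4·0.25·0.307 + 3·0.5·0.209 = 0.6205.
0.6205 > 0.33: the indirect benefit exceeds the cost.

Yes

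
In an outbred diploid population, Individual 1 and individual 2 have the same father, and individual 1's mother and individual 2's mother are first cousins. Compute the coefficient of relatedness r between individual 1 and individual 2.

Wright's path rule: contributions from independent ancestry routes add.
Individual 1 and individual 2 are related in two ways: half-sibs through their shared father (r = 1/4) and second cousins through their mothers (r = 1/32).
r = 1/4 + 1/32 = 9/32 = 0.28125.

0.28125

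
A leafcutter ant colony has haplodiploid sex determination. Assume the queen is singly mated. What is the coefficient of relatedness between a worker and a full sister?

Haplodiploid full sisters inherit their father's entire haploid genome identically (contributing 1/2) and on average half of their mother's contribution (1/2 · 1/2 = 1/4); r = 1/2 + 1/4 = 3/4.

0.75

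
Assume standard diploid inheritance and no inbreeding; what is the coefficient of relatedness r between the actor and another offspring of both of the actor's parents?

0.5

Each parent–offspring link contributes a factor of 1/2, and independent paths through distinct common ancestors add.
Full sibs share both parents — two paths of length 2: r = 2·(1/2)^2 = 1/2.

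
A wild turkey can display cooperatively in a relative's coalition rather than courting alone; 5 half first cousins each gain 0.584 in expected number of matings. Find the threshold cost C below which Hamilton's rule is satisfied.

0.1825

r to a half first cousin = 0.0625 (half first cousins share one grandparent — one path of length 4: r = (1/2)^4 = 1/16).
Hamilton's rule: n·r·B > C, so the trait is favored while C < n·r·B = 5·0.0625·0.584 = 0.1825.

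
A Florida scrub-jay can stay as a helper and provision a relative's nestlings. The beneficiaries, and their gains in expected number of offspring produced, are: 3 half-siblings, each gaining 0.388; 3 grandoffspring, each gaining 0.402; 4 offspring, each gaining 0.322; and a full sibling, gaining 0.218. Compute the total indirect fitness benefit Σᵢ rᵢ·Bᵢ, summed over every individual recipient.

r to a half-sibling = 1/4 (half-sibs share one parent — one path of length 2: r = (1/2)^2 = 1/4).
r to a grandoffspring = 1/4 (two parent–offspring links: r = (1/2)^2 = 1/4).
r to an offspring = 1/2 (one parent–offspring link: r = (1/2)^1 = 1/2).
r to a full sibling = 0.5 (full sibs share both parents — two paths of length 2: r = 2·(1/2)^2 = 1/2).
Summing one r·B term per recipient: 3·0.25·0.388 + 3·0.25·0.402 + 4·0.5·0.322 + 1·0.5·0.218 = 1.3455.

1.3455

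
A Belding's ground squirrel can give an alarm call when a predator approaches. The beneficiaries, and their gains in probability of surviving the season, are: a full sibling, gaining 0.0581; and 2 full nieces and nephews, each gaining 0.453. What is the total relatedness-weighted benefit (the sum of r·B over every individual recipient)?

0.25555

r to a full sibling = 1/2 (full sibs share both parents — two paths of length 2: r = 2·(1/2)^2 = 1/2).
r to a full niece or nephew = 1/4 (full aunt/uncle↔niece/nephew: two paths of length 3 through the shared grandparent pair: r = 2·(1/2)^3 = 1/4).
Summing one r·B term per recipient: 1·0.5·0.0581 + 2·0.25·0.453 = 0.25555.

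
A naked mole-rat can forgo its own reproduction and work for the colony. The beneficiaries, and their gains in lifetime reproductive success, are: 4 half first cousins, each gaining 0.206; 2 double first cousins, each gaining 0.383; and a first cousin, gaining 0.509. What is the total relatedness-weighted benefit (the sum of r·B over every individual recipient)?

0.306625

r to a half first cousin = 0.0625 (half first cousins share one grandparent — one path of length 4: r = (1/2)^4 = 1/16).
r to a double first cousin = 1/4 (double first cousins share both grandparent pairs — four paths of length 4: r = 4·(1/2)^4 = 1/4).
r to a first cousin = 1/8 (first cousins share one grandparent pair — two paths of length 4: r = 2·(1/2)^4 = 1/8).
Summing one r·B term per recipient: 4·0.0625·0.206 + 2·0.25·0.383 + 1·0.125·0.509 = 0.306625.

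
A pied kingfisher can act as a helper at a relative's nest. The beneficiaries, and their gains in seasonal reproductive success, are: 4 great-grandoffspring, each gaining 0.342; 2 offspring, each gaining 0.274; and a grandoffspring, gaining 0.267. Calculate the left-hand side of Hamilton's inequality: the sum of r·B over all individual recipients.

r to a great-grandoffspring = 1/8 (three parent–offspring links: r = (1/2)^3 = 1/8).
r to an offspring = 1/2 (one parent–offspring link: r = (1/2)^1 = 1/2).
r to a grandoffspring = 0.25 (two parent–offspring links: r = (1/2)^2 = 1/4).
Summing one r·B term per recipient: 4·0.125·0.342 + 2·0.5·0.274 + 1·0.25·0.267 = 0.51175.

0.51175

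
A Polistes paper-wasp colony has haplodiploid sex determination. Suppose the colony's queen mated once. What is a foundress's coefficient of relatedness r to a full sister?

0.75

Haplodiploid full sisters inherit their father's entire haploid genome identically (contributing 1/2) and on average half of their mother's contribution (1/2 · 1/2 = 1/4); r = 1/2 + 1/4 = 3/4.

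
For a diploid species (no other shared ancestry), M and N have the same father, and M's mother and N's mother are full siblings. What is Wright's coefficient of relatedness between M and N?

0.375

Independent pedigree routes through distinct common ancestors add.
M and N are related in two ways: half-sibs through their shared father (r = 1/4) and first cousins through their mothers (r = 1/8).
r = 1/4 + 1/8 = 0.375.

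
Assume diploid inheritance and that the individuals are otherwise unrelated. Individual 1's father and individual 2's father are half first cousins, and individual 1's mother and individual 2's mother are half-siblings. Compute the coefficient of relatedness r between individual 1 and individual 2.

0.078125

Relatedness sums over independent paths through distinct common ancestors.
Individual 1 and individual 2 are related in two ways: half second cousins through their fathers (r = 1/64) and half first cousins through their mothers (r = 1/16).
r = 1/64 + 1/16 = 5/64 = 0.078125.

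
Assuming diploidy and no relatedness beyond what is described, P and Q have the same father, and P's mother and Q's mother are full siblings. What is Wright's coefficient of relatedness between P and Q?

Wright's path rule: contributions from independent ancestry routes add.
P and Q are related in two ways: half-sibs through their shared father (r = 1/4) and first cousins through their mothers (r = 1/8).
r = 1/4 + 1/8 = 0.375.

0.375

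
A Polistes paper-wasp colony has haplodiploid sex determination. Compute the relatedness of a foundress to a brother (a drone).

0.25

Her haploid brother carries none of their father's genes and a random half of their mother's genome; that half matches the maternal half of her own genome with probability 1/2: r = 1/2 · 1/2 = 1/4.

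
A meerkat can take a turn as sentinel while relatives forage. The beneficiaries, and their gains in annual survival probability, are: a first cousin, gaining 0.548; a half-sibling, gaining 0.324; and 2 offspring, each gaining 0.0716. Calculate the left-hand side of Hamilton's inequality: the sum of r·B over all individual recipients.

r to a first cousin = 1/8 (first cousins share one grandparent pair — two paths of length 4: r = 2·(1/2)^4 = 1/8).
r to a half-sibling = 1/4 (half-sibs share one parent — one path of length 2: r = (1/2)^2 = 1/4).
r to an offspring = 0.5 (one parent–offspring link: r = (1/2)^1 = 1/2).
Summing one r·B term per recipient: 1·0.125·0.548 + 1·0.25·0.324 + 2·0.5·0.0716 = 0.2211.

0.2211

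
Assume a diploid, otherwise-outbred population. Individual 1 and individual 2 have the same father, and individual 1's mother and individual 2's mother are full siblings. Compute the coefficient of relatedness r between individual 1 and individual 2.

With two independent routes of shared ancestry, r is the sum of the two contributions.
Individual 1 and individual 2 are related in two ways: half-sibs through their shared father (r = 1/4) and first cousins through their mothers (r = 1/8).
r = 1/4 + 1/8 = 0.375.

0.375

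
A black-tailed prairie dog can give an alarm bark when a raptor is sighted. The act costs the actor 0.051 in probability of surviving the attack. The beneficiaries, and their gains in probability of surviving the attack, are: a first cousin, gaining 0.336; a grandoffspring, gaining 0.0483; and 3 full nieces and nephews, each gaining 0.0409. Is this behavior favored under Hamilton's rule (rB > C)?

Hamilton's rule: the trait is favored when the sum of r·B over every recipient exceeds the actor's cost C.
r to a first cousin = 0.125 (first cousins share one grandparent pair — two paths of length 4: r = 2·(1/2)^4 = 1/8).
r to a grandoffspring = 0.25 (two parent–offspring links: r = (1/2)^2 = 1/4).
r to a full niece or nephew = 1/4 (full aunt/uncle↔niece/nephew: two paths of length 3 through the shared grandparent pair: r = 2·(1/2)^3 = 1/4).
Summing one r·B term per recipient: 1·0.125·0.336 + 1·0.25·0.0483 + 3·0.25·0.0409 = 0.08475.
0.08475 > 0.051: the indirect benefit exceeds the cost.

Yes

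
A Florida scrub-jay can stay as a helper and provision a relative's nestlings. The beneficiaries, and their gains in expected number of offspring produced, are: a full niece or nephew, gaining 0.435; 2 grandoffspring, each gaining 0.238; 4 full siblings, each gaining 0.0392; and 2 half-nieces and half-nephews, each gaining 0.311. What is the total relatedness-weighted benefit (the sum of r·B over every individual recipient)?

0.3839

r to a full niece or nephew = 0.25 (full aunt/uncle↔niece/nephew: two paths of length 3 through the shared grandparent pair: r = 2·(1/2)^3 = 1/4).
r to a grandoffspring = 1/4 (two parent–offspring links: r = (1/2)^2 = 1/4).
r to a full sibling = 0.5 (full sibs share both parents — two paths of length 2: r = 2·(1/2)^2 = 1/2).
r to a half-niece or half-nephew = 0.125 (half-aunt/uncle↔niece/nephew: one path of length 3: r = (1/2)^3 = 1/8).
Summing one r·B term per recipient: 1·0.25·0.435 + 2·0.25·0.238 + 4·0.5·0.0392 + 2·0.125·0.311 = 0.3839.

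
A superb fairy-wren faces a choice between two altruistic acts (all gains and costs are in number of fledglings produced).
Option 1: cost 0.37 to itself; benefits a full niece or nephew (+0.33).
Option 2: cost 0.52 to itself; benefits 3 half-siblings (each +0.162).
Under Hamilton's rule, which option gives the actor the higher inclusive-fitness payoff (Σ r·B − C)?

Option 1

Option 1: r to a full niece or nephew = 0.25.
Option 1: Σ r·B − C = (1·0.25·0.33) − 0.37 = -0.2875.
Option 2: r to a half-sibling = 0.25.
Option 2: Σ r·B − C = (3·0.25·0.162) − 0.52 = -0.3985.
Option 1 has the higher net inclusive-fitness payoff.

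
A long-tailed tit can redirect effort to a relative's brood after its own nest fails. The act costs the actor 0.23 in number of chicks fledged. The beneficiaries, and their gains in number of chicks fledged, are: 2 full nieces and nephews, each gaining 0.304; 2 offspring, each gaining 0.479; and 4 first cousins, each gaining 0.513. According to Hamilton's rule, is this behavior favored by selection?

Hamilton's rule: the trait is favored when the sum of r·B over every recipient exceeds the actor's cost C.
r to a full niece or nephew = 0.25 (full aunt/uncle↔niece/nephew: two paths of length 3 through the shared grandparent pair: r = 2·(1/2)^3 = 1/4).
r to an offspring = 1/2 (one parent–offspring link: r = (1/2)^1 = 1/2).
r to a first cousin = 0.125 (first cousins share one grandparent pair — two paths of length 4: r = 2·(1/2)^4 = 1/8).
Summing one r·B term per recipient: 2·0.25·0.304 + 2·0.5·0.479 + 4·0.125·0.513 = 0.8875.
0.8875 > 0.23: the indirect benefit exceeds the cost.

Yes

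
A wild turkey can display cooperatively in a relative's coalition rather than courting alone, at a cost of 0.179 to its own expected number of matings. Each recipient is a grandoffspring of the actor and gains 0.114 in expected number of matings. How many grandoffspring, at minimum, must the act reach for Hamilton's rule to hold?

7

r to a grandoffspring = 0.25 (two parent–offspring links: r = (1/2)^2 = 1/4).
Hamilton's rule: n·r·B > C  ⇒  n > C/(r·B) = 0.179/(0.25·0.114) = 6.281.
The smallest integer exceeding 6.281 is 7.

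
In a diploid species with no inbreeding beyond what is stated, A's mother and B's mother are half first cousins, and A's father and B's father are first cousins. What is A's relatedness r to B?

0.046875

Wright's path rule: contributions from independent ancestry routes add.
A and B are related in two ways: half second cousins through their mothers (r = 1/64) and second cousins through their fathers (r = 1/32).
r = 1/64 + 1/32 = 0.046875.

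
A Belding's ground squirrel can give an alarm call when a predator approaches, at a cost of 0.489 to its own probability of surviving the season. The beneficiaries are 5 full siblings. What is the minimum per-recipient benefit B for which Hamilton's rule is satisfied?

r to a full sibling = 0.5 (full sibs share both parents — two paths of length 2: r = 2·(1/2)^2 = 1/2).
Hamilton's rule with n recipients of equal r: n·r·B > C, so B > C/(n·r) = 0.489/(5·0.5) = 0.1956.

0.1956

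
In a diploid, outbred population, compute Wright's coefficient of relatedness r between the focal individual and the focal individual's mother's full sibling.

Each parent–offspring link contributes a factor of 1/2, and independent paths through distinct common ancestors add.
Full aunt/uncle↔niece/nephew: two paths of length 3 through the shared grandparent pair: r = 2·(1/2)^3 = 1/4.

0.25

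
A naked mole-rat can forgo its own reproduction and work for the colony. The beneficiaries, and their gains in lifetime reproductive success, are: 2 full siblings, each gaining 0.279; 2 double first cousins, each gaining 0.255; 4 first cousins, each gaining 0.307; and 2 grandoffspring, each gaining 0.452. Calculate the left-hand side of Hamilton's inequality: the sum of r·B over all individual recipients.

r to a full sibling = 0.5 (full sibs share both parents — two paths of length 2: r = 2·(1/2)^2 = 1/2).
r to a double first cousin = 0.25 (double first cousins share both grandparent pairs — four paths of length 4: r = 4·(1/2)^4 = 1/4).
r to a first cousin = 1/8 (first cousins share one grandparent pair — two paths of length 4: r = 2·(1/2)^4 = 1/8).
r to a grandoffspring = 0.25 (two parent–offspring links: r = (1/2)^2 = 1/4).
Summing one r·B term per recipient: 2·0.5·0.279 + 2·0.25·0.255 + 4·0.125·0.307 + 2·0.25·0.452 = 0.786.

0.786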